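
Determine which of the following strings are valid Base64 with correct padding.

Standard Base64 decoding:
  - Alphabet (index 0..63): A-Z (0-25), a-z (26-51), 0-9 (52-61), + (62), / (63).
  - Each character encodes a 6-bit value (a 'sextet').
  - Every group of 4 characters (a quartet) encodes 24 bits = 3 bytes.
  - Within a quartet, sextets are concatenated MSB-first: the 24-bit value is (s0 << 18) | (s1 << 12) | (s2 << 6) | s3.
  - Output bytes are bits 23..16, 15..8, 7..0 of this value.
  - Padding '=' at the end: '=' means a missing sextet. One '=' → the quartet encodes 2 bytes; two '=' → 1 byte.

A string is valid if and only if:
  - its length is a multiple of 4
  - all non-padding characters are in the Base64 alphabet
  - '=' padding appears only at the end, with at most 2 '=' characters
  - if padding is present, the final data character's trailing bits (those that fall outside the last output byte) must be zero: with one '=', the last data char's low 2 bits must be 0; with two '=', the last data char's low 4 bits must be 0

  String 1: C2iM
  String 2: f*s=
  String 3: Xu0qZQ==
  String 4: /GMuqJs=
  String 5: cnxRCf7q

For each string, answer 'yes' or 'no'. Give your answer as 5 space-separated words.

String 1: 'C2iM' → valid
String 2: 'f*s=' → invalid (bad char(s): ['*'])
String 3: 'Xu0qZQ==' → valid
String 4: '/GMuqJs=' → valid
String 5: 'cnxRCf7q' → valid

Answer: yes no yes yes yes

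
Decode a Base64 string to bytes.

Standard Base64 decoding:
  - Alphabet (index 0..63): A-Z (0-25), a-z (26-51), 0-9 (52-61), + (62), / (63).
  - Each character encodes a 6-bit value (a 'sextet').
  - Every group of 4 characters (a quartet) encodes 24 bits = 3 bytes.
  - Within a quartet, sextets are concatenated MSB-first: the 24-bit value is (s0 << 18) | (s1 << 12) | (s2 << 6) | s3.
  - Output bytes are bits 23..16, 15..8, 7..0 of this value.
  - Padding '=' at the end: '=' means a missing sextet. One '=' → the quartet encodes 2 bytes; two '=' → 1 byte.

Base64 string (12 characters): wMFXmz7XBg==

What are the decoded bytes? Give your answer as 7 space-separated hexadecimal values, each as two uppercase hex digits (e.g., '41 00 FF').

Answer: C0 C1 57 9B 3E D7 06

Derivation:
After char 0 ('w'=48): chars_in_quartet=1 acc=0x30 bytes_emitted=0
After char 1 ('M'=12): chars_in_quartet=2 acc=0xC0C bytes_emitted=0
After char 2 ('F'=5): chars_in_quartet=3 acc=0x30305 bytes_emitted=0
After char 3 ('X'=23): chars_in_quartet=4 acc=0xC0C157 -> emit C0 C1 57, reset; bytes_emitted=3
After char 4 ('m'=38): chars_in_quartet=1 acc=0x26 bytes_emitted=3
After char 5 ('z'=51): chars_in_quartet=2 acc=0x9B3 bytes_emitted=3
After char 6 ('7'=59): chars_in_quartet=3 acc=0x26CFB bytes_emitted=3
After char 7 ('X'=23): chars_in_quartet=4 acc=0x9B3ED7 -> emit 9B 3E D7, reset; bytes_emitted=6
After char 8 ('B'=1): chars_in_quartet=1 acc=0x1 bytes_emitted=6
After char 9 ('g'=32): chars_in_quartet=2 acc=0x60 bytes_emitted=6
Padding '==': partial quartet acc=0x60 -> emit 06; bytes_emitted=7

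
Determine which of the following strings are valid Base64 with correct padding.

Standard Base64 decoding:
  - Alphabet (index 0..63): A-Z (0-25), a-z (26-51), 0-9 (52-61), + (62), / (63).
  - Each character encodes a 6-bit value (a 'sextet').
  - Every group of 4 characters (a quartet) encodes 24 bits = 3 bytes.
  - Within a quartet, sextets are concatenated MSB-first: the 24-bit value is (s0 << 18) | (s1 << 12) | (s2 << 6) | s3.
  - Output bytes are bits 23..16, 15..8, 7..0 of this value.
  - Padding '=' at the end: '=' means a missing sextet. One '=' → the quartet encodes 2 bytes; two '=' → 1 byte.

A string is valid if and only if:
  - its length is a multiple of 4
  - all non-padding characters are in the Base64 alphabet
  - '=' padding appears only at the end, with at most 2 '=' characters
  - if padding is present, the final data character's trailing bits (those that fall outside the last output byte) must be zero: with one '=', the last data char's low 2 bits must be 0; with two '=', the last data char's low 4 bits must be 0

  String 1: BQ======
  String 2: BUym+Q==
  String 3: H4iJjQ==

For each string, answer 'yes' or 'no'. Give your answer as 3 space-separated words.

Answer: no yes yes

Derivation:
String 1: 'BQ======' → invalid (6 pad chars (max 2))
String 2: 'BUym+Q==' → valid
String 3: 'H4iJjQ==' → valid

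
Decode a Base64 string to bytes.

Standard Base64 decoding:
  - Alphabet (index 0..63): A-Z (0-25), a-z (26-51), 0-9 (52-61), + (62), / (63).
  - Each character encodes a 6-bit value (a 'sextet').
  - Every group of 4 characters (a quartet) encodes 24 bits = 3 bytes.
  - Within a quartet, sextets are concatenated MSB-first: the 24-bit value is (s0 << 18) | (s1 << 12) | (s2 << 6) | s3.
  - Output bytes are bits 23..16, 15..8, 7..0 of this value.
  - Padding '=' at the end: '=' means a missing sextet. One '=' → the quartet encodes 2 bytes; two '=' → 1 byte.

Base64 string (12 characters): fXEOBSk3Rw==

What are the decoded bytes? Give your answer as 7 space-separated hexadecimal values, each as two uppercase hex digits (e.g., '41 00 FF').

After char 0 ('f'=31): chars_in_quartet=1 acc=0x1F bytes_emitted=0
After char 1 ('X'=23): chars_in_quartet=2 acc=0x7D7 bytes_emitted=0
After char 2 ('E'=4): chars_in_quartet=3 acc=0x1F5C4 bytes_emitted=0
After char 3 ('O'=14): chars_in_quartet=4 acc=0x7D710E -> emit 7D 71 0E, reset; bytes_emitted=3
After char 4 ('B'=1): chars_in_quartet=1 acc=0x1 bytes_emitted=3
After char 5 ('S'=18): chars_in_quartet=2 acc=0x52 bytes_emitted=3
After char 6 ('k'=36): chars_in_quartet=3 acc=0x14A4 bytes_emitted=3
After char 7 ('3'=55): chars_in_quartet=4 acc=0x52937 -> emit 05 29 37, reset; bytes_emitted=6
After char 8 ('R'=17): chars_in_quartet=1 acc=0x11 bytes_emitted=6
After char 9 ('w'=48): chars_in_quartet=2 acc=0x470 bytes_emitted=6
Padding '==': partial quartet acc=0x470 -> emit 47; bytes_emitted=7

Answer: 7D 71 0E 05 29 37 47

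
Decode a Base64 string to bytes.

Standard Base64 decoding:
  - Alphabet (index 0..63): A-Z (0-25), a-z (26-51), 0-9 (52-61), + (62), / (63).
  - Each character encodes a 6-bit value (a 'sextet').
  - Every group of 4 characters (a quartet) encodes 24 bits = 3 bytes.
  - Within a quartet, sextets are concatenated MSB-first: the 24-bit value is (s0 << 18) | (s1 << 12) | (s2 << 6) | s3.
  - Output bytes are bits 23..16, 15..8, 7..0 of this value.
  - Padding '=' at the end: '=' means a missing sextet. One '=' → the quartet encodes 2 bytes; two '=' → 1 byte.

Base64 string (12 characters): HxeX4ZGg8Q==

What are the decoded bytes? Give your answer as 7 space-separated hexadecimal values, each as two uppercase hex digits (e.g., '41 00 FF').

After char 0 ('H'=7): chars_in_quartet=1 acc=0x7 bytes_emitted=0
After char 1 ('x'=49): chars_in_quartet=2 acc=0x1F1 bytes_emitted=0
After char 2 ('e'=30): chars_in_quartet=3 acc=0x7C5E bytes_emitted=0
After char 3 ('X'=23): chars_in_quartet=4 acc=0x1F1797 -> emit 1F 17 97, reset; bytes_emitted=3
After char 4 ('4'=56): chars_in_quartet=1 acc=0x38 bytes_emitted=3
After char 5 ('Z'=25): chars_in_quartet=2 acc=0xE19 bytes_emitted=3
After char 6 ('G'=6): chars_in_quartet=3 acc=0x38646 bytes_emitted=3
After char 7 ('g'=32): chars_in_quartet=4 acc=0xE191A0 -> emit E1 91 A0, reset; bytes_emitted=6
After char 8 ('8'=60): chars_in_quartet=1 acc=0x3C bytes_emitted=6
After char 9 ('Q'=16): chars_in_quartet=2 acc=0xF10 bytes_emitted=6
Padding '==': partial quartet acc=0xF10 -> emit F1; bytes_emitted=7

Answer: 1F 17 97 E1 91 A0 F1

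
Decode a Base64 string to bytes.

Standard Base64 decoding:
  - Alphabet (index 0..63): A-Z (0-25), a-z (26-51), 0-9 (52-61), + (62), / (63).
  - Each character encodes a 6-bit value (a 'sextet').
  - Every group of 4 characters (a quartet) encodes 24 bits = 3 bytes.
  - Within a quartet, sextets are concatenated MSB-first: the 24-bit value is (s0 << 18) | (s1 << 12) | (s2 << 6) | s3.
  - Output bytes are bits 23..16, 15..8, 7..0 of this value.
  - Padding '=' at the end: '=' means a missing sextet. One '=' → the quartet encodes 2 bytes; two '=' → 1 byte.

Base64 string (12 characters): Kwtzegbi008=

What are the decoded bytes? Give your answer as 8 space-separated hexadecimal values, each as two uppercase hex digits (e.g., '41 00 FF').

Answer: 2B 0B 73 7A 06 E2 D3 4F

Derivation:
After char 0 ('K'=10): chars_in_quartet=1 acc=0xA bytes_emitted=0
After char 1 ('w'=48): chars_in_quartet=2 acc=0x2B0 bytes_emitted=0
After char 2 ('t'=45): chars_in_quartet=3 acc=0xAC2D bytes_emitted=0
After char 3 ('z'=51): chars_in_quartet=4 acc=0x2B0B73 -> emit 2B 0B 73, reset; bytes_emitted=3
After char 4 ('e'=30): chars_in_quartet=1 acc=0x1E bytes_emitted=3
After char 5 ('g'=32): chars_in_quartet=2 acc=0x7A0 bytes_emitted=3
After char 6 ('b'=27): chars_in_quartet=3 acc=0x1E81B bytes_emitted=3
After char 7 ('i'=34): chars_in_quartet=4 acc=0x7A06E2 -> emit 7A 06 E2, reset; bytes_emitted=6
After char 8 ('0'=52): chars_in_quartet=1 acc=0x34 bytes_emitted=6
After char 9 ('0'=52): chars_in_quartet=2 acc=0xD34 bytes_emitted=6
After char 10 ('8'=60): chars_in_quartet=3 acc=0x34D3C bytes_emitted=6
Padding '=': partial quartet acc=0x34D3C -> emit D3 4F; bytes_emitted=8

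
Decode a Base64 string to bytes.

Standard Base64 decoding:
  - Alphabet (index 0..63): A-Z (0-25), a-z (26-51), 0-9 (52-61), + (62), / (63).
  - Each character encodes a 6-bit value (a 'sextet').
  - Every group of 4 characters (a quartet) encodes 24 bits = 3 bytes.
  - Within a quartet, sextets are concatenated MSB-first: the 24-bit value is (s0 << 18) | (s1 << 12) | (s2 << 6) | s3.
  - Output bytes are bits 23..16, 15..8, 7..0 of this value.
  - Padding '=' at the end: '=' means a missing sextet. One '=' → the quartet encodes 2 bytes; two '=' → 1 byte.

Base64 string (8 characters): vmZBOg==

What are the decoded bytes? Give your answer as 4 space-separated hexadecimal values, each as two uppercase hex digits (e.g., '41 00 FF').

After char 0 ('v'=47): chars_in_quartet=1 acc=0x2F bytes_emitted=0
After char 1 ('m'=38): chars_in_quartet=2 acc=0xBE6 bytes_emitted=0
After char 2 ('Z'=25): chars_in_quartet=3 acc=0x2F999 bytes_emitted=0
After char 3 ('B'=1): chars_in_quartet=4 acc=0xBE6641 -> emit BE 66 41, reset; bytes_emitted=3
After char 4 ('O'=14): chars_in_quartet=1 acc=0xE bytes_emitted=3
After char 5 ('g'=32): chars_in_quartet=2 acc=0x3A0 bytes_emitted=3
Padding '==': partial quartet acc=0x3A0 -> emit 3A; bytes_emitted=4

Answer: BE 66 41 3A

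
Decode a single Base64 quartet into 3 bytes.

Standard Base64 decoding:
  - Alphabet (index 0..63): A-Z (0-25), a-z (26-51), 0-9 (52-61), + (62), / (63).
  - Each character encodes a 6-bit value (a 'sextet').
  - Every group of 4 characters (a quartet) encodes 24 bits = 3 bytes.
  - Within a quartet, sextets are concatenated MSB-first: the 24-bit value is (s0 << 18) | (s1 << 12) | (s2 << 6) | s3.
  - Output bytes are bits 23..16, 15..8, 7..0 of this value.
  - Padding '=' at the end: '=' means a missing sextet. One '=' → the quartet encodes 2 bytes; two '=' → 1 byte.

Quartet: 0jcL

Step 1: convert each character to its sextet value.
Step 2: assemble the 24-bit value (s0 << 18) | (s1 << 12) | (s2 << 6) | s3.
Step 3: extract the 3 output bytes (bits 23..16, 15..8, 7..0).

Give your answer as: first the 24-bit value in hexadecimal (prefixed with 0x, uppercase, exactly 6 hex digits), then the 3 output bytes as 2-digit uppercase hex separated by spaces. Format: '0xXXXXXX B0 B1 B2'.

Sextets: 0=52, j=35, c=28, L=11
24-bit: (52<<18) | (35<<12) | (28<<6) | 11
      = 0xD00000 | 0x023000 | 0x000700 | 0x00000B
      = 0xD2370B
Bytes: (v>>16)&0xFF=D2, (v>>8)&0xFF=37, v&0xFF=0B

Answer: 0xD2370B D2 37 0B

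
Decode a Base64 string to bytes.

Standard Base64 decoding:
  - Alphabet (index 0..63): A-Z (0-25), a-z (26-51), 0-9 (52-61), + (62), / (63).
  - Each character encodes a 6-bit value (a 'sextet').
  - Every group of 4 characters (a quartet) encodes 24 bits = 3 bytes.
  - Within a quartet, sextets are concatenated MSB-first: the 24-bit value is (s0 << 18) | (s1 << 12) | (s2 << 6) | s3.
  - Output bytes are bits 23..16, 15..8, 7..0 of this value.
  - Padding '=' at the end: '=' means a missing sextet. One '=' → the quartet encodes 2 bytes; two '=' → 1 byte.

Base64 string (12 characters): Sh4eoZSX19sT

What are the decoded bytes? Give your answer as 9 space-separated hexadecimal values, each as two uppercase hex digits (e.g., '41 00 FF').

Answer: 4A 1E 1E A1 94 97 D7 DB 13

Derivation:
After char 0 ('S'=18): chars_in_quartet=1 acc=0x12 bytes_emitted=0
After char 1 ('h'=33): chars_in_quartet=2 acc=0x4A1 bytes_emitted=0
After char 2 ('4'=56): chars_in_quartet=3 acc=0x12878 bytes_emitted=0
After char 3 ('e'=30): chars_in_quartet=4 acc=0x4A1E1E -> emit 4A 1E 1E, reset; bytes_emitted=3
After char 4 ('o'=40): chars_in_quartet=1 acc=0x28 bytes_emitted=3
After char 5 ('Z'=25): chars_in_quartet=2 acc=0xA19 bytes_emitted=3
After char 6 ('S'=18): chars_in_quartet=3 acc=0x28652 bytes_emitted=3
After char 7 ('X'=23): chars_in_quartet=4 acc=0xA19497 -> emit A1 94 97, reset; bytes_emitted=6
After char 8 ('1'=53): chars_in_quartet=1 acc=0x35 bytes_emitted=6
After char 9 ('9'=61): chars_in_quartet=2 acc=0xD7D bytes_emitted=6
After char 10 ('s'=44): chars_in_quartet=3 acc=0x35F6C bytes_emitted=6
After char 11 ('T'=19): chars_in_quartet=4 acc=0xD7DB13 -> emit D7 DB 13, reset; bytes_emitted=9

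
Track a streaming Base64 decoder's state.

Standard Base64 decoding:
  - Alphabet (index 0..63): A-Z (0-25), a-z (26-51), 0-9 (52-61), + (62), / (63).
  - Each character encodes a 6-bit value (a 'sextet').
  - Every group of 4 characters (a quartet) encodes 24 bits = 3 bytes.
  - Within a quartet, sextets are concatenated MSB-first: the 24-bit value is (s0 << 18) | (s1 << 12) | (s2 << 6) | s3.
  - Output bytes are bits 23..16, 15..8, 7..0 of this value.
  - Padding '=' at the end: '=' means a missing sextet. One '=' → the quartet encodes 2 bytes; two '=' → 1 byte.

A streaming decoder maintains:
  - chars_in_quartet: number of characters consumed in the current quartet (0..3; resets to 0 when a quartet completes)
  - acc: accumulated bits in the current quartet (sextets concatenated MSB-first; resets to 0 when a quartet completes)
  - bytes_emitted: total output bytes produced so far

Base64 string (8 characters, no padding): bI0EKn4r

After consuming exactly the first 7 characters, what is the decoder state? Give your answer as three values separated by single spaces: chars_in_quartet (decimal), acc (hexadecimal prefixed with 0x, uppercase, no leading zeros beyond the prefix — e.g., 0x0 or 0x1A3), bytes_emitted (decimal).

After char 0 ('b'=27): chars_in_quartet=1 acc=0x1B bytes_emitted=0
After char 1 ('I'=8): chars_in_quartet=2 acc=0x6C8 bytes_emitted=0
After char 2 ('0'=52): chars_in_quartet=3 acc=0x1B234 bytes_emitted=0
After char 3 ('E'=4): chars_in_quartet=4 acc=0x6C8D04 -> emit 6C 8D 04, reset; bytes_emitted=3
After char 4 ('K'=10): chars_in_quartet=1 acc=0xA bytes_emitted=3
After char 5 ('n'=39): chars_in_quartet=2 acc=0x2A7 bytes_emitted=3
After char 6 ('4'=56): chars_in_quartet=3 acc=0xA9F8 bytes_emitted=3

Answer: 3 0xA9F8 3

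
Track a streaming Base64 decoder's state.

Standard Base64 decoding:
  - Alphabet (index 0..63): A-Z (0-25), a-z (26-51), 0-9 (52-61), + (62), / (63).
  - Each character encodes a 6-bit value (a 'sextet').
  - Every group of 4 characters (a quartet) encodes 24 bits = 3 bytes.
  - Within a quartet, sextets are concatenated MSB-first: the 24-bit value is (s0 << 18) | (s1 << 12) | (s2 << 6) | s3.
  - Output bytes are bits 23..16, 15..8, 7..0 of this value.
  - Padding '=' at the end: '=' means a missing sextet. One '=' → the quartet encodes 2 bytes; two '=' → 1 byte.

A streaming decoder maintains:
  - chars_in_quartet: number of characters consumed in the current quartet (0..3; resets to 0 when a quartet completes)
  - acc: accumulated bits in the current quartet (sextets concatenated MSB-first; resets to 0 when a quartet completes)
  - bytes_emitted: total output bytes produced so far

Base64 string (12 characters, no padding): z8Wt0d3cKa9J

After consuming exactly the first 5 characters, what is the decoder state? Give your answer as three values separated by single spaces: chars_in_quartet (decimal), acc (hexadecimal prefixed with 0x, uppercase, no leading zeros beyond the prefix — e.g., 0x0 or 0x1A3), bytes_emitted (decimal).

After char 0 ('z'=51): chars_in_quartet=1 acc=0x33 bytes_emitted=0
After char 1 ('8'=60): chars_in_quartet=2 acc=0xCFC bytes_emitted=0
After char 2 ('W'=22): chars_in_quartet=3 acc=0x33F16 bytes_emitted=0
After char 3 ('t'=45): chars_in_quartet=4 acc=0xCFC5AD -> emit CF C5 AD, reset; bytes_emitted=3
After char 4 ('0'=52): chars_in_quartet=1 acc=0x34 bytes_emitted=3

Answer: 1 0x34 3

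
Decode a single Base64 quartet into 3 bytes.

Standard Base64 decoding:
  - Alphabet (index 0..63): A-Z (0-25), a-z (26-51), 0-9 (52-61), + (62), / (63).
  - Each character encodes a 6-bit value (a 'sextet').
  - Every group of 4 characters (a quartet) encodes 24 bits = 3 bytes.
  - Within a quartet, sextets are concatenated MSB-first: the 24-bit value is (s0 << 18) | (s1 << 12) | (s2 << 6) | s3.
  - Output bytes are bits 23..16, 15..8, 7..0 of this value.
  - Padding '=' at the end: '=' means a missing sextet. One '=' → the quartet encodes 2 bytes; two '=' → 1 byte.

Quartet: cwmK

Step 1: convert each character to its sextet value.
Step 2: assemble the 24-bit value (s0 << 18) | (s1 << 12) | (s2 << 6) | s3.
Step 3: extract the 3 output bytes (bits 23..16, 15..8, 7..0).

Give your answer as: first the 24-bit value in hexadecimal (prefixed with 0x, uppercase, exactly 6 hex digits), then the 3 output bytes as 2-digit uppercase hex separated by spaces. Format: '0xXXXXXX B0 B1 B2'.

Answer: 0x73098A 73 09 8A

Derivation:
Sextets: c=28, w=48, m=38, K=10
24-bit: (28<<18) | (48<<12) | (38<<6) | 10
      = 0x700000 | 0x030000 | 0x000980 | 0x00000A
      = 0x73098A
Bytes: (v>>16)&0xFF=73, (v>>8)&0xFF=09, v&0xFF=8A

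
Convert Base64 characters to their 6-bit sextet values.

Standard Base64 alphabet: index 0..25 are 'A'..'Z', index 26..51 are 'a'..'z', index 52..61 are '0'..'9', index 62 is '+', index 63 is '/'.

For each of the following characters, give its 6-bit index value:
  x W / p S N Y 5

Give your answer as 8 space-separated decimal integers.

'x': a..z range, 26 + ord('x') − ord('a') = 49
'W': A..Z range, ord('W') − ord('A') = 22
'/': index 63
'p': a..z range, 26 + ord('p') − ord('a') = 41
'S': A..Z range, ord('S') − ord('A') = 18
'N': A..Z range, ord('N') − ord('A') = 13
'Y': A..Z range, ord('Y') − ord('A') = 24
'5': 0..9 range, 52 + ord('5') − ord('0') = 57

Answer: 49 22 63 41 18 13 24 57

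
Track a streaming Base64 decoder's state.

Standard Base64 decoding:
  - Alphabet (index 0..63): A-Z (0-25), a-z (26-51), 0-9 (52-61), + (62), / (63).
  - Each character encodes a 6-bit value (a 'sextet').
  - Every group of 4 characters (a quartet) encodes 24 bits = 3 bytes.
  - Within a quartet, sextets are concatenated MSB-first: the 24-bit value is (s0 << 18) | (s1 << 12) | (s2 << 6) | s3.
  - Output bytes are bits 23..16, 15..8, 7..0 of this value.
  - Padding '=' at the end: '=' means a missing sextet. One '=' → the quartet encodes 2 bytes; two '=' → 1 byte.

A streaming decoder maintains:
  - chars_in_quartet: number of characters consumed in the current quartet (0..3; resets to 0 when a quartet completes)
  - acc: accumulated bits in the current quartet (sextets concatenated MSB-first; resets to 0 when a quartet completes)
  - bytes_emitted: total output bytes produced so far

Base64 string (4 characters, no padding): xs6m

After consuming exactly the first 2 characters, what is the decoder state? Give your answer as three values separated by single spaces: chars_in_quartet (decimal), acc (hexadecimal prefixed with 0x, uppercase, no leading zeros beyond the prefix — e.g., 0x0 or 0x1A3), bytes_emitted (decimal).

After char 0 ('x'=49): chars_in_quartet=1 acc=0x31 bytes_emitted=0
After char 1 ('s'=44): chars_in_quartet=2 acc=0xC6C bytes_emitted=0

Answer: 2 0xC6C 0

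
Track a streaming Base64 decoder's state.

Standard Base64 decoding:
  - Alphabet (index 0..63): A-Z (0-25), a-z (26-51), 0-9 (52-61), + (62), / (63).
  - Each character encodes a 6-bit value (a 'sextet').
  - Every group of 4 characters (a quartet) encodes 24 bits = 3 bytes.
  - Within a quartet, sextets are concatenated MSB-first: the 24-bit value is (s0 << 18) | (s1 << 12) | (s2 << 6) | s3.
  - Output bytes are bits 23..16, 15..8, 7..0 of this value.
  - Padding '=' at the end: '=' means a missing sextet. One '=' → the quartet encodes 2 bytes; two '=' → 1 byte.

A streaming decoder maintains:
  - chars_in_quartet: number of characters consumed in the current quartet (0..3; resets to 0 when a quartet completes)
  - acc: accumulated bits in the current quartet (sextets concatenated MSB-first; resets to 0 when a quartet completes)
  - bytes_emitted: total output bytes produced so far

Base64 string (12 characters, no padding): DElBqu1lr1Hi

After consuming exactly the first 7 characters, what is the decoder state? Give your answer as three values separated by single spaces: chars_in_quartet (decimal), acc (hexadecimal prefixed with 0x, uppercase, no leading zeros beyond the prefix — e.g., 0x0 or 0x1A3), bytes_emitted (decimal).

Answer: 3 0x2ABB5 3

Derivation:
After char 0 ('D'=3): chars_in_quartet=1 acc=0x3 bytes_emitted=0
After char 1 ('E'=4): chars_in_quartet=2 acc=0xC4 bytes_emitted=0
After char 2 ('l'=37): chars_in_quartet=3 acc=0x3125 bytes_emitted=0
After char 3 ('B'=1): chars_in_quartet=4 acc=0xC4941 -> emit 0C 49 41, reset; bytes_emitted=3
After char 4 ('q'=42): chars_in_quartet=1 acc=0x2A bytes_emitted=3
After char 5 ('u'=46): chars_in_quartet=2 acc=0xAAE bytes_emitted=3
After char 6 ('1'=53): chars_in_quartet=3 acc=0x2ABB5 bytes_emitted=3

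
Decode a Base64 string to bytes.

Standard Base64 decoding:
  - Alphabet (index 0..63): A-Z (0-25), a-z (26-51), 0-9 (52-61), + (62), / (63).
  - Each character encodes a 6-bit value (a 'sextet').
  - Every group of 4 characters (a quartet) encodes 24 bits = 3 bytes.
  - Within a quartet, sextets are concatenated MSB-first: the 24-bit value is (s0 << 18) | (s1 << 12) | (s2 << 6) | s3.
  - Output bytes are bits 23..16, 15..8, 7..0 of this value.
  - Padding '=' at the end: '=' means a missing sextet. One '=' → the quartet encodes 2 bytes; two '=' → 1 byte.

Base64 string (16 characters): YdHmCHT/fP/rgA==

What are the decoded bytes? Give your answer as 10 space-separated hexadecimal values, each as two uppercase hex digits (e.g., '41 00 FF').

After char 0 ('Y'=24): chars_in_quartet=1 acc=0x18 bytes_emitted=0
After char 1 ('d'=29): chars_in_quartet=2 acc=0x61D bytes_emitted=0
After char 2 ('H'=7): chars_in_quartet=3 acc=0x18747 bytes_emitted=0
After char 3 ('m'=38): chars_in_quartet=4 acc=0x61D1E6 -> emit 61 D1 E6, reset; bytes_emitted=3
After char 4 ('C'=2): chars_in_quartet=1 acc=0x2 bytes_emitted=3
After char 5 ('H'=7): chars_in_quartet=2 acc=0x87 bytes_emitted=3
After char 6 ('T'=19): chars_in_quartet=3 acc=0x21D3 bytes_emitted=3
After char 7 ('/'=63): chars_in_quartet=4 acc=0x874FF -> emit 08 74 FF, reset; bytes_emitted=6
After char 8 ('f'=31): chars_in_quartet=1 acc=0x1F bytes_emitted=6
After char 9 ('P'=15): chars_in_quartet=2 acc=0x7CF bytes_emitted=6
After char 10 ('/'=63): chars_in_quartet=3 acc=0x1F3FF bytes_emitted=6
After char 11 ('r'=43): chars_in_quartet=4 acc=0x7CFFEB -> emit 7C FF EB, reset; bytes_emitted=9
After char 12 ('g'=32): chars_in_quartet=1 acc=0x20 bytes_emitted=9
After char 13 ('A'=0): chars_in_quartet=2 acc=0x800 bytes_emitted=9
Padding '==': partial quartet acc=0x800 -> emit 80; bytes_emitted=10

Answer: 61 D1 E6 08 74 FF 7C FF EB 80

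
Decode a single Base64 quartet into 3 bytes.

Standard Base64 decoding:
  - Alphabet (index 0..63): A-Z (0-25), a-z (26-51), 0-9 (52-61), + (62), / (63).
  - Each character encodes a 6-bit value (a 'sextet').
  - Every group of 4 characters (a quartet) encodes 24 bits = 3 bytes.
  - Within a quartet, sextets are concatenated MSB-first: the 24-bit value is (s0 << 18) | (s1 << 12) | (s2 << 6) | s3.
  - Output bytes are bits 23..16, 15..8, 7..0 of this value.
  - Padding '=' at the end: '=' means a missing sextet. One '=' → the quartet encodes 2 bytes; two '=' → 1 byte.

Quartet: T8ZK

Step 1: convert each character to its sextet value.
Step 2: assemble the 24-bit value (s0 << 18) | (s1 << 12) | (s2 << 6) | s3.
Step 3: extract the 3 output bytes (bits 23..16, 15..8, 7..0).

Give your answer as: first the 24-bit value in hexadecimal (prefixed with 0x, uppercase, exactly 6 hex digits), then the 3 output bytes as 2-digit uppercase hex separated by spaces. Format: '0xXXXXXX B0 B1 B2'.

Answer: 0x4FC64A 4F C6 4A

Derivation:
Sextets: T=19, 8=60, Z=25, K=10
24-bit: (19<<18) | (60<<12) | (25<<6) | 10
      = 0x4C0000 | 0x03C000 | 0x000640 | 0x00000A
      = 0x4FC64A
Bytes: (v>>16)&0xFF=4F, (v>>8)&0xFF=C6, v&0xFF=4A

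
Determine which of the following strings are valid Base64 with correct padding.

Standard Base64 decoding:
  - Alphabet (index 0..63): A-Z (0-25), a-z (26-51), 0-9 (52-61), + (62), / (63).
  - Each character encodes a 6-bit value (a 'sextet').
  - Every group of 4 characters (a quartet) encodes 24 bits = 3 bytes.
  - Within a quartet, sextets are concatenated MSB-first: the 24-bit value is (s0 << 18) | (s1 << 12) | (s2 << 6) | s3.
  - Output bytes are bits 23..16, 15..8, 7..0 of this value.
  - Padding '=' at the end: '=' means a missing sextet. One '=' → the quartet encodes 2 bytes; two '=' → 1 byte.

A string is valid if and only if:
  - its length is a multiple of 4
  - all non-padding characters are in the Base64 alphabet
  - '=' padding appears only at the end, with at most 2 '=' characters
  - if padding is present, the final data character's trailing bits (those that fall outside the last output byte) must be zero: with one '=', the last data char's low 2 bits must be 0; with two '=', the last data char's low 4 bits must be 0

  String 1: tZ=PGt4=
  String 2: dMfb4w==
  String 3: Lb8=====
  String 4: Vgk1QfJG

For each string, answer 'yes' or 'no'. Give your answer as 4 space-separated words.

String 1: 'tZ=PGt4=' → invalid (bad char(s): ['=']; '=' in middle)
String 2: 'dMfb4w==' → valid
String 3: 'Lb8=====' → invalid (5 pad chars (max 2))
String 4: 'Vgk1QfJG' → valid

Answer: no yes no yes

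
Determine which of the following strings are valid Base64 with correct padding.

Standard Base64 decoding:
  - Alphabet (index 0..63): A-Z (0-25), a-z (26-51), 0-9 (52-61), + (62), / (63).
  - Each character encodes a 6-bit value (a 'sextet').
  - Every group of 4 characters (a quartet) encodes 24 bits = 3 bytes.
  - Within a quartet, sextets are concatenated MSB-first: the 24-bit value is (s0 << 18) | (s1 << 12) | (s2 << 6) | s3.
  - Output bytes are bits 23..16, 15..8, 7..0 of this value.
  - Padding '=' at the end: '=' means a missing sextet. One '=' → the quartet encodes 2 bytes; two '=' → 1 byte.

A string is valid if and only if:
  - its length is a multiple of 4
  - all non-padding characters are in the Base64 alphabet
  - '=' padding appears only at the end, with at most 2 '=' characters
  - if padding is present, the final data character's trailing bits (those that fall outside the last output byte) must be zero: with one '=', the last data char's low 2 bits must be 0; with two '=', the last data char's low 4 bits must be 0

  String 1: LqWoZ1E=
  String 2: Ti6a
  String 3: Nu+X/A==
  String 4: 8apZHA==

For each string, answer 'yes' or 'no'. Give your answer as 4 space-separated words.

String 1: 'LqWoZ1E=' → valid
String 2: 'Ti6a' → valid
String 3: 'Nu+X/A==' → valid
String 4: '8apZHA==' → valid

Answer: yes yes yes yes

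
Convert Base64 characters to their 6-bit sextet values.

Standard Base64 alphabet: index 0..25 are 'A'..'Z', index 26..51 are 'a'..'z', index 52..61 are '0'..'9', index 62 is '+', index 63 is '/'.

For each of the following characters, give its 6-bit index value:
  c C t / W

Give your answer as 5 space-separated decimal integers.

'c': a..z range, 26 + ord('c') − ord('a') = 28
'C': A..Z range, ord('C') − ord('A') = 2
't': a..z range, 26 + ord('t') − ord('a') = 45
'/': index 63
'W': A..Z range, ord('W') − ord('A') = 22

Answer: 28 2 45 63 22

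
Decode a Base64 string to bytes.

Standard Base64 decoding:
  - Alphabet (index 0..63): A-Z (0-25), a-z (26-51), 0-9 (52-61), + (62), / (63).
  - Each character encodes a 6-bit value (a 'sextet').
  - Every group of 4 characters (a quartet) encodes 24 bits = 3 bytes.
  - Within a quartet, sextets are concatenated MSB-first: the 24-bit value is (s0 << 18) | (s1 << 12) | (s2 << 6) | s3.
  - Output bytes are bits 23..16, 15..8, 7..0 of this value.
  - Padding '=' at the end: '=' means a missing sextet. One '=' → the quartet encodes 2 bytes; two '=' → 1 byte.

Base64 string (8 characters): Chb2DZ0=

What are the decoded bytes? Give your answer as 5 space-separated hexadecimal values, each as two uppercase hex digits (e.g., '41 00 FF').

Answer: 0A 16 F6 0D 9D

Derivation:
After char 0 ('C'=2): chars_in_quartet=1 acc=0x2 bytes_emitted=0
After char 1 ('h'=33): chars_in_quartet=2 acc=0xA1 bytes_emitted=0
After char 2 ('b'=27): chars_in_quartet=3 acc=0x285B bytes_emitted=0
After char 3 ('2'=54): chars_in_quartet=4 acc=0xA16F6 -> emit 0A 16 F6, reset; bytes_emitted=3
After char 4 ('D'=3): chars_in_quartet=1 acc=0x3 bytes_emitted=3
After char 5 ('Z'=25): chars_in_quartet=2 acc=0xD9 bytes_emitted=3
After char 6 ('0'=52): chars_in_quartet=3 acc=0x3674 bytes_emitted=3
Padding '=': partial quartet acc=0x3674 -> emit 0D 9D; bytes_emitted=5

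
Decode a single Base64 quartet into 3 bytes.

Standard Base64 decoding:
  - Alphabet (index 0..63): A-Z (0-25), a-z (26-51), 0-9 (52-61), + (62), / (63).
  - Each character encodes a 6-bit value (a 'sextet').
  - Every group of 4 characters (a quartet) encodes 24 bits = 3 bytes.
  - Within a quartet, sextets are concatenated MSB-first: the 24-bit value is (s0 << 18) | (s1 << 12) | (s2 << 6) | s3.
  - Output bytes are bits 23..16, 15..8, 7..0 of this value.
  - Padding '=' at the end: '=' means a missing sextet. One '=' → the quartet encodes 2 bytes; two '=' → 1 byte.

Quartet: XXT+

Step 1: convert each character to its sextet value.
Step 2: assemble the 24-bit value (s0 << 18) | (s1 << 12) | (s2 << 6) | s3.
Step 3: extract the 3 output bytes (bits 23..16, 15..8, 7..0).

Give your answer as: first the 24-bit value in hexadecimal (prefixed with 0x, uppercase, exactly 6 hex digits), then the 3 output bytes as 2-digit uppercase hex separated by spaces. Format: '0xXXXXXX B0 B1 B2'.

Sextets: X=23, X=23, T=19, +=62
24-bit: (23<<18) | (23<<12) | (19<<6) | 62
      = 0x5C0000 | 0x017000 | 0x0004C0 | 0x00003E
      = 0x5D74FE
Bytes: (v>>16)&0xFF=5D, (v>>8)&0xFF=74, v&0xFF=FE

Answer: 0x5D74FE 5D 74 FE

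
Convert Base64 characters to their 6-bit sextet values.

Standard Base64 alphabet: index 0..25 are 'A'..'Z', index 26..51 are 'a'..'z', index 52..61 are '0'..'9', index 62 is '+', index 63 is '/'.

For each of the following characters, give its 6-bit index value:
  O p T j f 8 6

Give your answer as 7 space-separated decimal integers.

Answer: 14 41 19 35 31 60 58

Derivation:
'O': A..Z range, ord('O') − ord('A') = 14
'p': a..z range, 26 + ord('p') − ord('a') = 41
'T': A..Z range, ord('T') − ord('A') = 19
'j': a..z range, 26 + ord('j') − ord('a') = 35
'f': a..z range, 26 + ord('f') − ord('a') = 31
'8': 0..9 range, 52 + ord('8') − ord('0') = 60
'6': 0..9 range, 52 + ord('6') − ord('0') = 58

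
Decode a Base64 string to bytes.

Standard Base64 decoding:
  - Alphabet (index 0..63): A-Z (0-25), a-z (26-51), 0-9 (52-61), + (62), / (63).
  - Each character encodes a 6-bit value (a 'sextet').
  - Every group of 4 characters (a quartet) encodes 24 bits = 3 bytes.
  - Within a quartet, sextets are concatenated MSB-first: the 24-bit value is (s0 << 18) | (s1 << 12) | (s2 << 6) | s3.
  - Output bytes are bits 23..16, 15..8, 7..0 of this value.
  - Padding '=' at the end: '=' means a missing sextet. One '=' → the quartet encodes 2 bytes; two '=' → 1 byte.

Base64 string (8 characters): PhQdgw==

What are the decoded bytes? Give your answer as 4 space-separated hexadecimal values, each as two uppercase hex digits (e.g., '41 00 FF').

Answer: 3E 14 1D 83

Derivation:
After char 0 ('P'=15): chars_in_quartet=1 acc=0xF bytes_emitted=0
After char 1 ('h'=33): chars_in_quartet=2 acc=0x3E1 bytes_emitted=0
After char 2 ('Q'=16): chars_in_quartet=3 acc=0xF850 bytes_emitted=0
After char 3 ('d'=29): chars_in_quartet=4 acc=0x3E141D -> emit 3E 14 1D, reset; bytes_emitted=3
After char 4 ('g'=32): chars_in_quartet=1 acc=0x20 bytes_emitted=3
After char 5 ('w'=48): chars_in_quartet=2 acc=0x830 bytes_emitted=3
Padding '==': partial quartet acc=0x830 -> emit 83; bytes_emitted=4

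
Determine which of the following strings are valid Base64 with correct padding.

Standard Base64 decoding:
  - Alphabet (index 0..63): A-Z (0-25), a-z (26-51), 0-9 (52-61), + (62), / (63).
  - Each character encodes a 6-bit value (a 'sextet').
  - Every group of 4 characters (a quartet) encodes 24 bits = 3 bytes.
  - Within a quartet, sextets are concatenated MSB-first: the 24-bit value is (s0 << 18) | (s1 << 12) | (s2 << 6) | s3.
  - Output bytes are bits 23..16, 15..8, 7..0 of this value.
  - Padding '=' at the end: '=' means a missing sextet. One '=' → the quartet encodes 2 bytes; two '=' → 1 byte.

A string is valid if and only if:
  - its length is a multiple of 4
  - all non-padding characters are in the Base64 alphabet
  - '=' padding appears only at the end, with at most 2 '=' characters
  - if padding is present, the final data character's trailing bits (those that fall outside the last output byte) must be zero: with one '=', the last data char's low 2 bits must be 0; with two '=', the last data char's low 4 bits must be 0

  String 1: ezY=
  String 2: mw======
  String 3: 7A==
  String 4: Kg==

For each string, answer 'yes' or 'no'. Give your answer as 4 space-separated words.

String 1: 'ezY=' → valid
String 2: 'mw======' → invalid (6 pad chars (max 2))
String 3: '7A==' → valid
String 4: 'Kg==' → valid

Answer: yes no yes yes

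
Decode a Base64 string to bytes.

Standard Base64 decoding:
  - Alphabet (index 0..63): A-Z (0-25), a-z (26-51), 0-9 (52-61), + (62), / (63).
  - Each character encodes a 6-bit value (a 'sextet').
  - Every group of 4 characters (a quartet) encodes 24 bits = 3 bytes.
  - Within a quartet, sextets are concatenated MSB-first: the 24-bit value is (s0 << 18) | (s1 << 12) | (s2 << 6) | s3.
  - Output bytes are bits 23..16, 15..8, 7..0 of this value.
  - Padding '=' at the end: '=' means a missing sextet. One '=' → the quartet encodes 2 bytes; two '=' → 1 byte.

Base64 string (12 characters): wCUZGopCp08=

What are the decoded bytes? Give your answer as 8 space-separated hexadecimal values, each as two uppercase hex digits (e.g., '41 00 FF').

After char 0 ('w'=48): chars_in_quartet=1 acc=0x30 bytes_emitted=0
After char 1 ('C'=2): chars_in_quartet=2 acc=0xC02 bytes_emitted=0
After char 2 ('U'=20): chars_in_quartet=3 acc=0x30094 bytes_emitted=0
After char 3 ('Z'=25): chars_in_quartet=4 acc=0xC02519 -> emit C0 25 19, reset; bytes_emitted=3
After char 4 ('G'=6): chars_in_quartet=1 acc=0x6 bytes_emitted=3
After char 5 ('o'=40): chars_in_quartet=2 acc=0x1A8 bytes_emitted=3
After char 6 ('p'=41): chars_in_quartet=3 acc=0x6A29 bytes_emitted=3
After char 7 ('C'=2): chars_in_quartet=4 acc=0x1A8A42 -> emit 1A 8A 42, reset; bytes_emitted=6
After char 8 ('p'=41): chars_in_quartet=1 acc=0x29 bytes_emitted=6
After char 9 ('0'=52): chars_in_quartet=2 acc=0xA74 bytes_emitted=6
After char 10 ('8'=60): chars_in_quartet=3 acc=0x29D3C bytes_emitted=6
Padding '=': partial quartet acc=0x29D3C -> emit A7 4F; bytes_emitted=8

Answer: C0 25 19 1A 8A 42 A7 4F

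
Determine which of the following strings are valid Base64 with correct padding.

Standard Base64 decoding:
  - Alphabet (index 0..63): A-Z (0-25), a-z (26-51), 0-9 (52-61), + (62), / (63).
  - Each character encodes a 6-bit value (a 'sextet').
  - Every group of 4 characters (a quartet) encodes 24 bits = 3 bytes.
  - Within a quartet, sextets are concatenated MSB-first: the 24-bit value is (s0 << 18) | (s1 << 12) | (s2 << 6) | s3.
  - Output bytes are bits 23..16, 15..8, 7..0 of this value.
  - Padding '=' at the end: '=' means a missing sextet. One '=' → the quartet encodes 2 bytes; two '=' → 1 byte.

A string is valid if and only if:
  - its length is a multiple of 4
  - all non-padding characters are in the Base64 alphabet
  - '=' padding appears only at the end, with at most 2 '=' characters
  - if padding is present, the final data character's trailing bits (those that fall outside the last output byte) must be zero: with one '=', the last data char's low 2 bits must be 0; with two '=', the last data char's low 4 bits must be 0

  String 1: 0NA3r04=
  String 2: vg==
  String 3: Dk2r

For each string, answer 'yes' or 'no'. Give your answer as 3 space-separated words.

Answer: yes yes yes

Derivation:
String 1: '0NA3r04=' → valid
String 2: 'vg==' → valid
String 3: 'Dk2r' → valid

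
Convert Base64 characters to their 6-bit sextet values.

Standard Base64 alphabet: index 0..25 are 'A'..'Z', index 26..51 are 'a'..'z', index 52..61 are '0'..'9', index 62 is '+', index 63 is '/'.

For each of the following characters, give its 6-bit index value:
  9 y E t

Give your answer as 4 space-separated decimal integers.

'9': 0..9 range, 52 + ord('9') − ord('0') = 61
'y': a..z range, 26 + ord('y') − ord('a') = 50
'E': A..Z range, ord('E') − ord('A') = 4
't': a..z range, 26 + ord('t') − ord('a') = 45

Answer: 61 50 4 45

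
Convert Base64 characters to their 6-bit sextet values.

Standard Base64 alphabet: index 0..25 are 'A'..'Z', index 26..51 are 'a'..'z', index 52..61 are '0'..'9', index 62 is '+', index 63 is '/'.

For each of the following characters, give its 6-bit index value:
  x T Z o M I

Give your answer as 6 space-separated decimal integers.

'x': a..z range, 26 + ord('x') − ord('a') = 49
'T': A..Z range, ord('T') − ord('A') = 19
'Z': A..Z range, ord('Z') − ord('A') = 25
'o': a..z range, 26 + ord('o') − ord('a') = 40
'M': A..Z range, ord('M') − ord('A') = 12
'I': A..Z range, ord('I') − ord('A') = 8

Answer: 49 19 25 40 12 8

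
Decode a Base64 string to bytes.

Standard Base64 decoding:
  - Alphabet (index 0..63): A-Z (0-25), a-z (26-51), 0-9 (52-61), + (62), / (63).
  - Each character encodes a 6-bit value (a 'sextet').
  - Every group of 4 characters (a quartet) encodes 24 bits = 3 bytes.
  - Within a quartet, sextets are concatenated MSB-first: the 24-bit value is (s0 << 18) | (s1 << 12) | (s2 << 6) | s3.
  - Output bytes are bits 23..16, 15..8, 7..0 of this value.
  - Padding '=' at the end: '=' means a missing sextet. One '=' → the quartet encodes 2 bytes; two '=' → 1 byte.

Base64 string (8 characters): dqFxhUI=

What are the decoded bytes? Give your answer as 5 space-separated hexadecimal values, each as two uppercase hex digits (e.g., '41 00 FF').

After char 0 ('d'=29): chars_in_quartet=1 acc=0x1D bytes_emitted=0
After char 1 ('q'=42): chars_in_quartet=2 acc=0x76A bytes_emitted=0
After char 2 ('F'=5): chars_in_quartet=3 acc=0x1DA85 bytes_emitted=0
After char 3 ('x'=49): chars_in_quartet=4 acc=0x76A171 -> emit 76 A1 71, reset; bytes_emitted=3
After char 4 ('h'=33): chars_in_quartet=1 acc=0x21 bytes_emitted=3
After char 5 ('U'=20): chars_in_quartet=2 acc=0x854 bytes_emitted=3
After char 6 ('I'=8): chars_in_quartet=3 acc=0x21508 bytes_emitted=3
Padding '=': partial quartet acc=0x21508 -> emit 85 42; bytes_emitted=5

Answer: 76 A1 71 85 42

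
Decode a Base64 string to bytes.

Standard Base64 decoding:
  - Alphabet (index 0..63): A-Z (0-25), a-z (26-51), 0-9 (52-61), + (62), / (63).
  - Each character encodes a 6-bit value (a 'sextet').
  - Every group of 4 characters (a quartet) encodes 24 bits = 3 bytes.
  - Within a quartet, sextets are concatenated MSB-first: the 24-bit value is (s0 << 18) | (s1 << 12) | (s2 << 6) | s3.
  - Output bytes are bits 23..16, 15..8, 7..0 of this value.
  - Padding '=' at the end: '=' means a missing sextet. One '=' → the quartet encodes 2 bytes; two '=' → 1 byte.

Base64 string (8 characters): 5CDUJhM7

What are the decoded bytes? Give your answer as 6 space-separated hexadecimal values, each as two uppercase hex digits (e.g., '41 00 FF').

Answer: E4 20 D4 26 13 3B

Derivation:
After char 0 ('5'=57): chars_in_quartet=1 acc=0x39 bytes_emitted=0
After char 1 ('C'=2): chars_in_quartet=2 acc=0xE42 bytes_emitted=0
After char 2 ('D'=3): chars_in_quartet=3 acc=0x39083 bytes_emitted=0
After char 3 ('U'=20): chars_in_quartet=4 acc=0xE420D4 -> emit E4 20 D4, reset; bytes_emitted=3
After char 4 ('J'=9): chars_in_quartet=1 acc=0x9 bytes_emitted=3
After char 5 ('h'=33): chars_in_quartet=2 acc=0x261 bytes_emitted=3
After char 6 ('M'=12): chars_in_quartet=3 acc=0x984C bytes_emitted=3
After char 7 ('7'=59): chars_in_quartet=4 acc=0x26133B -> emit 26 13 3B, reset; bytes_emitted=6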